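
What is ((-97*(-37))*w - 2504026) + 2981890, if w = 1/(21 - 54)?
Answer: 15765923/33 ≈ 4.7776e+5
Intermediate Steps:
w = -1/33 (w = 1/(-33) = -1/33 ≈ -0.030303)
((-97*(-37))*w - 2504026) + 2981890 = (-97*(-37)*(-1/33) - 2504026) + 2981890 = (3589*(-1/33) - 2504026) + 2981890 = (-3589/33 - 2504026) + 2981890 = -82636447/33 + 2981890 = 15765923/33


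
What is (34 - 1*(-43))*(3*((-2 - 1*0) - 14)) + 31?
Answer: -3665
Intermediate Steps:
(34 - 1*(-43))*(3*((-2 - 1*0) - 14)) + 31 = (34 + 43)*(3*((-2 + 0) - 14)) + 31 = 77*(3*(-2 - 14)) + 31 = 77*(3*(-16)) + 31 = 77*(-48) + 31 = -3696 + 31 = -3665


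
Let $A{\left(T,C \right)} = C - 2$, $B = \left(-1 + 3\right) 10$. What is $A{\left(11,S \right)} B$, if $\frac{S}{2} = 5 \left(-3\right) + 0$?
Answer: $-640$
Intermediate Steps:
$B = 20$ ($B = 2 \cdot 10 = 20$)
$S = -30$ ($S = 2 \left(5 \left(-3\right) + 0\right) = 2 \left(-15 + 0\right) = 2 \left(-15\right) = -30$)
$A{\left(T,C \right)} = -2 + C$
$A{\left(11,S \right)} B = \left(-2 - 30\right) 20 = \left(-32\right) 20 = -640$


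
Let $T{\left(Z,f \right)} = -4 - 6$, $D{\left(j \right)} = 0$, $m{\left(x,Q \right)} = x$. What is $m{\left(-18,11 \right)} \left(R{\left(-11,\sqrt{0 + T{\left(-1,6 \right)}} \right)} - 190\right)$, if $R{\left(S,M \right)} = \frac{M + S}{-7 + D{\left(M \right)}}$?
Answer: $\frac{23742}{7} + \frac{18 i \sqrt{10}}{7} \approx 3391.7 + 8.1316 i$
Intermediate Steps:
$T{\left(Z,f \right)} = -10$ ($T{\left(Z,f \right)} = -4 - 6 = -10$)
$R{\left(S,M \right)} = - \frac{M}{7} - \frac{S}{7}$ ($R{\left(S,M \right)} = \frac{M + S}{-7 + 0} = \frac{M + S}{-7} = \left(M + S\right) \left(- \frac{1}{7}\right) = - \frac{M}{7} - \frac{S}{7}$)
$m{\left(-18,11 \right)} \left(R{\left(-11,\sqrt{0 + T{\left(-1,6 \right)}} \right)} - 190\right) = - 18 \left(\left(- \frac{\sqrt{0 - 10}}{7} - - \frac{11}{7}\right) - 190\right) = - 18 \left(\left(- \frac{\sqrt{-10}}{7} + \frac{11}{7}\right) - 190\right) = - 18 \left(\left(- \frac{i \sqrt{10}}{7} + \frac{11}{7}\right) - 190\right) = - 18 \left(\left(\frac{11}{7} - \frac{i \sqrt{10}}{7}\right) - 190\right) = - 18 \left(- \frac{1319}{7} - \frac{i \sqrt{10}}{7}\right) = \frac{23742}{7} + \frac{18 i \sqrt{10}}{7}$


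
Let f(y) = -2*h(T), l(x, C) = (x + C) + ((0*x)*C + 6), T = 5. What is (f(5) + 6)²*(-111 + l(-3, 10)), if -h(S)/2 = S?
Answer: -66248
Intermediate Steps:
h(S) = -2*S
l(x, C) = 6 + C + x (l(x, C) = (C + x) + (0*C + 6) = (C + x) + (0 + 6) = (C + x) + 6 = 6 + C + x)
f(y) = 20 (f(y) = -(-4)*5 = -2*(-10) = 20)
(f(5) + 6)²*(-111 + l(-3, 10)) = (20 + 6)²*(-111 + (6 + 10 - 3)) = 26²*(-111 + 13) = 676*(-98) = -66248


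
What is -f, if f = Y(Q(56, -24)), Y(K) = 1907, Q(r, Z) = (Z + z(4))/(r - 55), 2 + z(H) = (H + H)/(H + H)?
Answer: -1907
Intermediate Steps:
z(H) = -1 (z(H) = -2 + (H + H)/(H + H) = -2 + (2*H)/((2*H)) = -2 + (2*H)*(1/(2*H)) = -2 + 1 = -1)
Q(r, Z) = (-1 + Z)/(-55 + r) (Q(r, Z) = (Z - 1)/(r - 55) = (-1 + Z)/(-55 + r))
f = 1907
-f = -1*1907 = -1907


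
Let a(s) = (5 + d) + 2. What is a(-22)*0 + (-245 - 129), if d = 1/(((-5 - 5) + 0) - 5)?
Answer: -374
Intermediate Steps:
d = -1/15 (d = 1/((-10 + 0) - 5) = 1/(-10 - 5) = 1/(-15) = -1/15 ≈ -0.066667)
a(s) = 104/15 (a(s) = (5 - 1/15) + 2 = 74/15 + 2 = 104/15)
a(-22)*0 + (-245 - 129) = (104/15)*0 + (-245 - 129) = 0 - 374 = -374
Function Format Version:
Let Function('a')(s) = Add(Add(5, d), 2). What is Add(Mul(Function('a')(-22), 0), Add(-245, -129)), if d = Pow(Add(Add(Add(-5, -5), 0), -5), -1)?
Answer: -374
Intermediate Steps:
d = Rational(-1, 15) (d = Pow(Add(Add(-10, 0), -5), -1) = Pow(Add(-10, -5), -1) = Pow(-15, -1) = Rational(-1, 15) ≈ -0.066667)
Function('a')(s) = Rational(104, 15) (Function('a')(s) = Add(Add(5, Rational(-1, 15)), 2) = Add(Rational(74, 15), 2) = Rational(104, 15))
Add(Mul(Function('a')(-22), 0), Add(-245, -129)) = Add(Mul(Rational(104, 15), 0), Add(-245, -129)) = Add(0, -374) = -374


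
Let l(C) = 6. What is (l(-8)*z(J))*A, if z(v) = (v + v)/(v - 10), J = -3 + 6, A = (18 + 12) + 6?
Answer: -1296/7 ≈ -185.14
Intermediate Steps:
A = 36 (A = 30 + 6 = 36)
J = 3
z(v) = 2*v/(-10 + v) (z(v) = (2*v)/(-10 + v) = 2*v/(-10 + v))
(l(-8)*z(J))*A = (6*(2*3/(-10 + 3)))*36 = (6*(2*3/(-7)))*36 = (6*(2*3*(-⅐)))*36 = (6*(-6/7))*36 = -36/7*36 = -1296/7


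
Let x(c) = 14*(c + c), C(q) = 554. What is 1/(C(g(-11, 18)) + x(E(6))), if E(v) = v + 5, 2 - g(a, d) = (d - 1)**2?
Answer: 1/862 ≈ 0.0011601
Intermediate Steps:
g(a, d) = 2 - (-1 + d)**2 (g(a, d) = 2 - (d - 1)**2 = 2 - (-1 + d)**2)
E(v) = 5 + v
x(c) = 28*c (x(c) = 14*(2*c) = 28*c)
1/(C(g(-11, 18)) + x(E(6))) = 1/(554 + 28*(5 + 6)) = 1/(554 + 28*11) = 1/(554 + 308) = 1/862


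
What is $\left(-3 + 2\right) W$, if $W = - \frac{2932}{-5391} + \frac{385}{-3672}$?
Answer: $- \frac{965641}{2199528} \approx -0.43902$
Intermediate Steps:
$W = \frac{965641}{2199528}$ ($W = \left(-2932\right) \left(- \frac{1}{5391}\right) + 385 \left(- \frac{1}{3672}\right) = \frac{2932}{5391} - \frac{385}{3672} = \frac{965641}{2199528} \approx 0.43902$)
$\left(-3 + 2\right) W = \left(-3 + 2\right) \frac{965641}{2199528} = \left(-1\right) \frac{965641}{2199528} = - \frac{965641}{2199528}$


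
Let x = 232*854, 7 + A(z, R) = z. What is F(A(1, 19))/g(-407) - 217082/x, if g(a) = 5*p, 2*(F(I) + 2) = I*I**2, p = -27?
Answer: -751199/2674728 ≈ -0.28085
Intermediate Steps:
A(z, R) = -7 + z
F(I) = -2 + I**3/2 (F(I) = -2 + (I*I**2)/2 = -2 + I**3/2)
x = 198128
g(a) = -135 (g(a) = 5*(-27) = -135)
F(A(1, 19))/g(-407) - 217082/x = (-2 + (-7 + 1)**3/2)/(-135) - 217082/198128 = (-2 + (1/2)*(-6)**3)*(-1/135) - 217082*1/198128 = (-2 + (1/2)*(-216))*(-1/135) - 108541/99064 = (-2 - 108)*(-1/135) - 108541/99064 = -110*(-1/135) - 108541/99064 = 22/27 - 108541/99064 = -751199/2674728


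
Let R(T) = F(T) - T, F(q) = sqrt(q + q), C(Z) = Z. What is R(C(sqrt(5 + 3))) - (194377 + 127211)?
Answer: -321588 - 2*sqrt(2) + 2*2**(1/4) ≈ -3.2159e+5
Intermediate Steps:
F(q) = sqrt(2)*sqrt(q) (F(q) = sqrt(2*q) = sqrt(2)*sqrt(q))
R(T) = -T + sqrt(2)*sqrt(T) (R(T) = sqrt(2)*sqrt(T) - T = -T + sqrt(2)*sqrt(T))
R(C(sqrt(5 + 3))) - (194377 + 127211) = (-sqrt(5 + 3) + sqrt(2)*sqrt(sqrt(5 + 3))) - (194377 + 127211) = (-sqrt(8) + sqrt(2)*sqrt(sqrt(8))) - 1*321588 = (-2*sqrt(2) + sqrt(2)*sqrt(2*sqrt(2))) - 321588 = (-2*sqrt(2) + sqrt(2)*2**(3/4)) - 321588 = (-2*sqrt(2) + 2*2**(1/4)) - 321588 = -321588 - 2*sqrt(2) + 2*2**(1/4)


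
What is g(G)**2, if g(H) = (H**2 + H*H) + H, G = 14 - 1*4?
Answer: 44100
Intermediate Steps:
G = 10 (G = 14 - 4 = 10)
g(H) = H + 2*H**2 (g(H) = (H**2 + H**2) + H = 2*H**2 + H = H + 2*H**2)
g(G)**2 = (10*(1 + 2*10))**2 = (10*(1 + 20))**2 = (10*21)**2 = 210**2 = 44100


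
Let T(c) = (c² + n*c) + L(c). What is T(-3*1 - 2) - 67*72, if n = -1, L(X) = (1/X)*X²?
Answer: -4799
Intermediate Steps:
L(X) = X (L(X) = X²/X = X)
T(c) = c² (T(c) = (c² - c) + c = c²)
T(-3*1 - 2) - 67*72 = (-3*1 - 2)² - 67*72 = (-3 - 2)² - 4824 = (-5)² - 4824 = 25 - 4824 = -4799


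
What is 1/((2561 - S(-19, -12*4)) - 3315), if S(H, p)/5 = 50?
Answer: -1/1004 ≈ -0.00099602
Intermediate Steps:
S(H, p) = 250 (S(H, p) = 5*50 = 250)
1/((2561 - S(-19, -12*4)) - 3315) = 1/((2561 - 1*250) - 3315) = 1/((2561 - 250) - 3315) = 1/(2311 - 3315) = 1/(-1004) = -1/1004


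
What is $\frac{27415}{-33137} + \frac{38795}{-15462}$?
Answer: $- \frac{1709440645}{512364294} \approx -3.3364$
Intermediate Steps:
$\frac{27415}{-33137} + \frac{38795}{-15462} = 27415 \left(- \frac{1}{33137}\right) + 38795 \left(- \frac{1}{15462}\right) = - \frac{27415}{33137} - \frac{38795}{15462} = - \frac{1709440645}{512364294}$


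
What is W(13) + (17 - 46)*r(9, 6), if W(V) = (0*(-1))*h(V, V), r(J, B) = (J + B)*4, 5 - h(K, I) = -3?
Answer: -1740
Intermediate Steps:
h(K, I) = 8 (h(K, I) = 5 - 1*(-3) = 5 + 3 = 8)
r(J, B) = 4*B + 4*J (r(J, B) = (B + J)*4 = 4*B + 4*J)
W(V) = 0 (W(V) = (0*(-1))*8 = 0*8 = 0)
W(13) + (17 - 46)*r(9, 6) = 0 + (17 - 46)*(4*6 + 4*9) = 0 - 29*(24 + 36) = 0 - 29*60 = 0 - 1740 = -1740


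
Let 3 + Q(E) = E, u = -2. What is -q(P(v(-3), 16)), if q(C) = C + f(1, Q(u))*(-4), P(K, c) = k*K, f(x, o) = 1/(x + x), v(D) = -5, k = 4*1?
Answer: 22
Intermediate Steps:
k = 4
Q(E) = -3 + E
f(x, o) = 1/(2*x)
P(K, c) = 4*K
q(C) = -2 + C (q(C) = C + ((1/2)/1)*(-4) = C + ((1/2)*1)*(-4) = C + (1/2)*(-4) = C - 2 = -2 + C)
-q(P(v(-3), 16)) = -(-2 + 4*(-5)) = -(-2 - 20) = -1*(-22) = 22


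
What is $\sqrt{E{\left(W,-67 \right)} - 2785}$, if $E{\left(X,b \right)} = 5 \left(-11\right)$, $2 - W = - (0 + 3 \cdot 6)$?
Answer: $2 i \sqrt{710} \approx 53.292 i$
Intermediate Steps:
$W = 20$ ($W = 2 - - (0 + 3 \cdot 6) = 2 - - (0 + 18) = 2 - \left(-1\right) 18 = 2 - -18 = 2 + 18 = 20$)
$E{\left(X,b \right)} = -55$
$\sqrt{E{\left(W,-67 \right)} - 2785} = \sqrt{-55 - 2785} = \sqrt{-2840} = 2 i \sqrt{710}$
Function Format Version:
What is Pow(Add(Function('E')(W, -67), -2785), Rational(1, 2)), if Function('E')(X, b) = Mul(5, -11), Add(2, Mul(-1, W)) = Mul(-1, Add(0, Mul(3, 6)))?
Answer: Mul(2, I, Pow(710, Rational(1, 2))) ≈ Mul(53.292, I)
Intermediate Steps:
W = 20 (W = Add(2, Mul(-1, Mul(-1, Add(0, Mul(3, 6))))) = Add(2, Mul(-1, Mul(-1, Add(0, 18)))) = Add(2, Mul(-1, Mul(-1, 18))) = Add(2, Mul(-1, -18)) = Add(2, 18) = 20)
Function('E')(X, b) = -55
Pow(Add(Function('E')(W, -67), -2785), Rational(1, 2)) = Pow(Add(-55, -2785), Rational(1, 2)) = Pow(-2840, Rational(1, 2)) = Mul(2, I, Pow(710, Rational(1, 2)))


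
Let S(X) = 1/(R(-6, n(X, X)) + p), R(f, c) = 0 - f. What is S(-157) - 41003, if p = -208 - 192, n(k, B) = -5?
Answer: -16155183/394 ≈ -41003.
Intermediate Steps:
R(f, c) = -f
p = -400
S(X) = -1/394 (S(X) = 1/(-1*(-6) - 400) = 1/(6 - 400) = 1/(-394) = -1/394)
S(-157) - 41003 = -1/394 - 41003 = -16155183/394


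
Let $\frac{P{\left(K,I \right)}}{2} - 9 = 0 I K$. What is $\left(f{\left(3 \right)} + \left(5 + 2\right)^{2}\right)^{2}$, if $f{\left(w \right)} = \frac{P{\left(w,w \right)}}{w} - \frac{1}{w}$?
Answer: $\frac{26896}{9} \approx 2988.4$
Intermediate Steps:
$P{\left(K,I \right)} = 18$ ($P{\left(K,I \right)} = 18 + 2 \cdot 0 I K = 18 + 2 \cdot 0 K = 18 + 2 \cdot 0 = 18 + 0 = 18$)
$f{\left(w \right)} = \frac{17}{w}$ ($f{\left(w \right)} = \frac{18}{w} - \frac{1}{w} = \frac{17}{w}$)
$\left(f{\left(3 \right)} + \left(5 + 2\right)^{2}\right)^{2} = \left(\frac{17}{3} + \left(5 + 2\right)^{2}\right)^{2} = \left(17 \cdot \frac{1}{3} + 7^{2}\right)^{2} = \left(\frac{17}{3} + 49\right)^{2} = \left(\frac{164}{3}\right)^{2} = \frac{26896}{9}$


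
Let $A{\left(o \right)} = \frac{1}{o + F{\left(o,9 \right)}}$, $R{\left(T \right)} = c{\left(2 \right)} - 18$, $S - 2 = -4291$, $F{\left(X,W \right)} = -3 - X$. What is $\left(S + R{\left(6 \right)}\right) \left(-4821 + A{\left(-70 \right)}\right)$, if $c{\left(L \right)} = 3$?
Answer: $\frac{62253056}{3} \approx 2.0751 \cdot 10^{7}$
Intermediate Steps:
$S = -4289$ ($S = 2 - 4291 = -4289$)
$R{\left(T \right)} = -15$ ($R{\left(T \right)} = 3 - 18 = -15$)
$A{\left(o \right)} = - \frac{1}{3}$ ($A{\left(o \right)} = \frac{1}{o - \left(3 + o\right)} = \frac{1}{-3} = - \frac{1}{3}$)
$\left(S + R{\left(6 \right)}\right) \left(-4821 + A{\left(-70 \right)}\right) = \left(-4289 - 15\right) \left(-4821 - \frac{1}{3}\right) = \left(-4304\right) \left(- \frac{14464}{3}\right) = \frac{62253056}{3}$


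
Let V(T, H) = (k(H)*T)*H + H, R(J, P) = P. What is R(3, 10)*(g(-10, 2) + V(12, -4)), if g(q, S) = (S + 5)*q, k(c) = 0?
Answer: -740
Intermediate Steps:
g(q, S) = q*(5 + S) (g(q, S) = (5 + S)*q = q*(5 + S))
V(T, H) = H (V(T, H) = (0*T)*H + H = 0*H + H = 0 + H = H)
R(3, 10)*(g(-10, 2) + V(12, -4)) = 10*(-10*(5 + 2) - 4) = 10*(-10*7 - 4) = 10*(-70 - 4) = 10*(-74) = -740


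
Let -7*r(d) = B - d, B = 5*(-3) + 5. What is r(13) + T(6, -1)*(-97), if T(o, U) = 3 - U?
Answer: -2693/7 ≈ -384.71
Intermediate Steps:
B = -10 (B = -15 + 5 = -10)
r(d) = 10/7 + d/7 (r(d) = -(-10 - d)/7 = 10/7 + d/7)
r(13) + T(6, -1)*(-97) = (10/7 + (⅐)*13) + (3 - 1*(-1))*(-97) = (10/7 + 13/7) + (3 + 1)*(-97) = 23/7 + 4*(-97) = 23/7 - 388 = -2693/7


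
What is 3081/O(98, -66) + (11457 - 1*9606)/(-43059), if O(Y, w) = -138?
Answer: -14768913/660238 ≈ -22.369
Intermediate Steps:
3081/O(98, -66) + (11457 - 1*9606)/(-43059) = 3081/(-138) + (11457 - 1*9606)/(-43059) = 3081*(-1/138) + (11457 - 9606)*(-1/43059) = -1027/46 + 1851*(-1/43059) = -1027/46 - 617/14353 = -14768913/660238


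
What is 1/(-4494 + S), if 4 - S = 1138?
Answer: -1/5628 ≈ -0.00017768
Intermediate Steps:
S = -1134 (S = 4 - 1*1138 = 4 - 1138 = -1134)
1/(-4494 + S) = 1/(-4494 - 1134) = 1/(-5628) = -1/5628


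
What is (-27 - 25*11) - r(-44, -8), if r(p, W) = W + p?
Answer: -250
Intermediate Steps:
(-27 - 25*11) - r(-44, -8) = (-27 - 25*11) - (-8 - 44) = (-27 - 275) - 1*(-52) = -302 + 52 = -250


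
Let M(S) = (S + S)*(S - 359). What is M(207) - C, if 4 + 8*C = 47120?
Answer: -137635/2 ≈ -68818.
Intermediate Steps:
C = 11779/2 (C = -½ + (⅛)*47120 = -½ + 5890 = 11779/2 ≈ 5889.5)
M(S) = 2*S*(-359 + S) (M(S) = (2*S)*(-359 + S) = 2*S*(-359 + S))
M(207) - C = 2*207*(-359 + 207) - 1*11779/2 = 2*207*(-152) - 11779/2 = -62928 - 11779/2 = -137635/2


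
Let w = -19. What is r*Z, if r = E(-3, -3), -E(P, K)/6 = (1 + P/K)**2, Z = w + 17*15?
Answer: -5664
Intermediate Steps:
Z = 236 (Z = -19 + 17*15 = -19 + 255 = 236)
E(P, K) = -6*(1 + P/K)**2
r = -24 (r = -6*(-3 - 3)**2/(-3)**2 = -6*1/9*(-6)**2 = -6*1/9*36 = -24)
r*Z = -24*236 = -5664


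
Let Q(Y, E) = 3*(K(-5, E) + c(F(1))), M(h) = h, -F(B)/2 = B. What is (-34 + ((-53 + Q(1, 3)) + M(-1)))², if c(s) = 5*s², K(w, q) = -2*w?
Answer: 4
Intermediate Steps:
F(B) = -2*B
Q(Y, E) = 90 (Q(Y, E) = 3*(-2*(-5) + 5*(-2*1)²) = 3*(10 + 5*(-2)²) = 3*(10 + 5*4) = 3*(10 + 20) = 3*30 = 90)
(-34 + ((-53 + Q(1, 3)) + M(-1)))² = (-34 + ((-53 + 90) - 1))² = (-34 + (37 - 1))² = (-34 + 36)² = 2² = 4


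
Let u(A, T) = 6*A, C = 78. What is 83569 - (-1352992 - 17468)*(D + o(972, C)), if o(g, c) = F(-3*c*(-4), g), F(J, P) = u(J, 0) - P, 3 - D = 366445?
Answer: -495829603511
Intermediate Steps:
D = -366442 (D = 3 - 1*366445 = 3 - 366445 = -366442)
F(J, P) = -P + 6*J (F(J, P) = 6*J - P = -P + 6*J)
o(g, c) = -g + 72*c (o(g, c) = -g + 6*(-3*c*(-4)) = -g + 6*(12*c) = -g + 72*c)
83569 - (-1352992 - 17468)*(D + o(972, C)) = 83569 - (-1352992 - 17468)*(-366442 + (-1*972 + 72*78)) = 83569 - (-1370460)*(-366442 + (-972 + 5616)) = 83569 - (-1370460)*(-366442 + 4644) = 83569 - (-1370460)*(-361798) = 83569 - 1*495829687080 = 83569 - 495829687080 = -495829603511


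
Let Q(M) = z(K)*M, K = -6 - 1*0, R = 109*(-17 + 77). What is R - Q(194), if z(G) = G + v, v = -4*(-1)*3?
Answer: 5376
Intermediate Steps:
R = 6540 (R = 109*60 = 6540)
v = 12 (v = 4*3 = 12)
K = -6 (K = -6 + 0 = -6)
z(G) = 12 + G (z(G) = G + 12 = 12 + G)
Q(M) = 6*M (Q(M) = (12 - 6)*M = 6*M)
R - Q(194) = 6540 - 6*194 = 6540 - 1*1164 = 6540 - 1164 = 5376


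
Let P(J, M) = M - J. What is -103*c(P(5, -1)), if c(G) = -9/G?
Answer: -309/2 ≈ -154.50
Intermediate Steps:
-103*c(P(5, -1)) = -(-927)/(-1 - 1*5) = -(-927)/(-1 - 5) = -(-927)/(-6) = -(-927)*(-1)/6 = -103*3/2 = -309/2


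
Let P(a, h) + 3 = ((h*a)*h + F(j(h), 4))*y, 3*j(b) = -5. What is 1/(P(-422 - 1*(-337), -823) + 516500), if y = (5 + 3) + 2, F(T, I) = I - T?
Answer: -3/1725639289 ≈ -1.7385e-9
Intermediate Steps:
j(b) = -5/3 (j(b) = (1/3)*(-5) = -5/3)
y = 10 (y = 8 + 2 = 10)
P(a, h) = 161/3 + 10*a*h**2 (P(a, h) = -3 + ((h*a)*h + (4 - 1*(-5/3)))*10 = -3 + ((a*h)*h + (4 + 5/3))*10 = -3 + (a*h**2 + 17/3)*10 = -3 + (17/3 + a*h**2)*10 = -3 + (170/3 + 10*a*h**2) = 161/3 + 10*a*h**2)
1/(P(-422 - 1*(-337), -823) + 516500) = 1/((161/3 + 10*(-422 - 1*(-337))*(-823)**2) + 516500) = 1/((161/3 + 10*(-422 + 337)*677329) + 516500) = 1/((161/3 + 10*(-85)*677329) + 516500) = 1/((161/3 - 575729650) + 516500) = 1/(-1727188789/3 + 516500) = 1/(-1725639289/3) = -3/1725639289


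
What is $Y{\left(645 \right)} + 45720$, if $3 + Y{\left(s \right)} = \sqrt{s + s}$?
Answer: $45717 + \sqrt{1290} \approx 45753.0$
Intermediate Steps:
$Y{\left(s \right)} = -3 + \sqrt{2} \sqrt{s}$ ($Y{\left(s \right)} = -3 + \sqrt{s + s} = -3 + \sqrt{2 s} = -3 + \sqrt{2} \sqrt{s}$)
$Y{\left(645 \right)} + 45720 = \left(-3 + \sqrt{2} \sqrt{645}\right) + 45720 = \left(-3 + \sqrt{1290}\right) + 45720 = 45717 + \sqrt{1290}$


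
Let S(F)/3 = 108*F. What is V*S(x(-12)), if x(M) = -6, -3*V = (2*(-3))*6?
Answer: -23328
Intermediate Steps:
V = 12 (V = -2*(-3)*6/3 = -(-2)*6 = -1/3*(-36) = 12)
S(F) = 324*F (S(F) = 3*(108*F) = 324*F)
V*S(x(-12)) = 12*(324*(-6)) = 12*(-1944) = -23328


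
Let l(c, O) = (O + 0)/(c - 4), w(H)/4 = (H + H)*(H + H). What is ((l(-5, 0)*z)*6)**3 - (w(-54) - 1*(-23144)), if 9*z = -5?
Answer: -69800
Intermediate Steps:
z = -5/9 (z = (1/9)*(-5) = -5/9 ≈ -0.55556)
w(H) = 16*H**2 (w(H) = 4*((H + H)*(H + H)) = 4*((2*H)*(2*H)) = 4*(4*H**2) = 16*H**2)
l(c, O) = O/(-4 + c)
((l(-5, 0)*z)*6)**3 - (w(-54) - 1*(-23144)) = (((0/(-4 - 5))*(-5/9))*6)**3 - (16*(-54)**2 - 1*(-23144)) = (((0/(-9))*(-5/9))*6)**3 - (16*2916 + 23144) = (((0*(-1/9))*(-5/9))*6)**3 - (46656 + 23144) = ((0*(-5/9))*6)**3 - 1*69800 = (0*6)**3 - 69800 = 0**3 - 69800 = 0 - 69800 = -69800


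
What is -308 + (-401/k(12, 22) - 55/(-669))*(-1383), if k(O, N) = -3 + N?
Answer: 121885268/4237 ≈ 28767.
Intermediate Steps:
-308 + (-401/k(12, 22) - 55/(-669))*(-1383) = -308 + (-401/(-3 + 22) - 55/(-669))*(-1383) = -308 + (-401/19 - 55*(-1/669))*(-1383) = -308 + (-401*1/19 + 55/669)*(-1383) = -308 + (-401/19 + 55/669)*(-1383) = -308 - 267224/12711*(-1383) = -308 + 123190264/4237 = 121885268/4237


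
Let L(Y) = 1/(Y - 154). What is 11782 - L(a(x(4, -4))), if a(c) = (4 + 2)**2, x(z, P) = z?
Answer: 1390277/118 ≈ 11782.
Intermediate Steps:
a(c) = 36 (a(c) = 6**2 = 36)
L(Y) = 1/(-154 + Y)
11782 - L(a(x(4, -4))) = 11782 - 1/(-154 + 36) = 11782 - 1/(-118) = 11782 - 1*(-1/118) = 11782 + 1/118 = 1390277/118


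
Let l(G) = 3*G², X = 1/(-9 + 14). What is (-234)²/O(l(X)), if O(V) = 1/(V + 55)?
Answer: 75453768/25 ≈ 3.0182e+6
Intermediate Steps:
X = ⅕ (X = 1/5 = ⅕ ≈ 0.20000)
O(V) = 1/(55 + V)
(-234)²/O(l(X)) = (-234)²/(1/(55 + 3*(⅕)²)) = 54756/(1/(55 + 3*(1/25))) = 54756/(1/(55 + 3/25)) = 54756/(1/(1378/25)) = 54756/(25/1378) = 54756*(1378/25) = 75453768/25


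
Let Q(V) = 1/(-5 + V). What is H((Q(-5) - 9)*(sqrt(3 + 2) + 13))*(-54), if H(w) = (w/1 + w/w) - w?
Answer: -54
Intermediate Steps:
H(w) = 1 (H(w) = (w*1 + 1) - w = (w + 1) - w = (1 + w) - w = 1)
H((Q(-5) - 9)*(sqrt(3 + 2) + 13))*(-54) = 1*(-54) = -54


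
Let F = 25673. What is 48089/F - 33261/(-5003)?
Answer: 1094498920/128442019 ≈ 8.5213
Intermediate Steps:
48089/F - 33261/(-5003) = 48089/25673 - 33261/(-5003) = 48089*(1/25673) - 33261*(-1/5003) = 48089/25673 + 33261/5003 = 1094498920/128442019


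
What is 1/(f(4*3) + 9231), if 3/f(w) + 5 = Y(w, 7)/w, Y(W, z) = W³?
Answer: 139/1283112 ≈ 0.00010833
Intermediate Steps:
f(w) = 3/(-5 + w²) (f(w) = 3/(-5 + w³/w) = 3/(-5 + w²))
1/(f(4*3) + 9231) = 1/(3/(-5 + (4*3)²) + 9231) = 1/(3/(-5 + 12²) + 9231) = 1/(3/(-5 + 144) + 9231) = 1/(3/139 + 9231) = 1/(1283112/139) = 139/1283112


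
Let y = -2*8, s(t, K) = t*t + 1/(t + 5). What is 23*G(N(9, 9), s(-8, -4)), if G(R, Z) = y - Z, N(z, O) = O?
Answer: -5497/3 ≈ -1832.3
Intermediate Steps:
s(t, K) = t² + 1/(5 + t)
y = -16
G(R, Z) = -16 - Z
23*G(N(9, 9), s(-8, -4)) = 23*(-16 - (1 + (-8)³ + 5*(-8)²)/(5 - 8)) = 23*(-16 - (1 - 512 + 5*64)/(-3)) = 23*(-16 - (-1)*(1 - 512 + 320)/3) = 23*(-16 - (-1)*(-191)/3) = 23*(-16 - 1*191/3) = 23*(-16 - 191/3) = 23*(-239/3) = -5497/3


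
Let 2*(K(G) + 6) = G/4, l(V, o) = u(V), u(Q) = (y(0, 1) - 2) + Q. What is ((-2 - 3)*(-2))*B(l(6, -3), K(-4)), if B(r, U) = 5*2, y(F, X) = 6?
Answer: 100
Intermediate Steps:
u(Q) = 4 + Q (u(Q) = (6 - 2) + Q = 4 + Q)
l(V, o) = 4 + V
K(G) = -6 + G/8 (K(G) = -6 + (G/4)/2 = -6 + G/8)
B(r, U) = 10
((-2 - 3)*(-2))*B(l(6, -3), K(-4)) = ((-2 - 3)*(-2))*10 = -5*(-2)*10 = 10*10 = 100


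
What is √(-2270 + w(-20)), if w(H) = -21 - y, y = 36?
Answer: I*√2327 ≈ 48.239*I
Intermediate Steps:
w(H) = -57 (w(H) = -21 - 1*36 = -21 - 36 = -57)
√(-2270 + w(-20)) = √(-2270 - 57) = √(-2327) = I*√2327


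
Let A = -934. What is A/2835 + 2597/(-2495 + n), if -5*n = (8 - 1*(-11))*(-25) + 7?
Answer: -48027013/34039845 ≈ -1.4109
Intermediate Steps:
n = 468/5 (n = -((8 - 1*(-11))*(-25) + 7)/5 = -((8 + 11)*(-25) + 7)/5 = -(19*(-25) + 7)/5 = -(-475 + 7)/5 = -1/5*(-468) = 468/5 ≈ 93.600)
A/2835 + 2597/(-2495 + n) = -934/2835 + 2597/(-2495 + 468/5) = -934*1/2835 + 2597/(-12007/5) = -934/2835 + 2597*(-5/12007) = -934/2835 - 12985/12007 = -48027013/34039845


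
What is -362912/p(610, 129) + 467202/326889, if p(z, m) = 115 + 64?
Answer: -39516103870/19504377 ≈ -2026.0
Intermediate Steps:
p(z, m) = 179
-362912/p(610, 129) + 467202/326889 = -362912/179 + 467202/326889 = -362912*1/179 + 467202*(1/326889) = -362912/179 + 155734/108963 = -39516103870/19504377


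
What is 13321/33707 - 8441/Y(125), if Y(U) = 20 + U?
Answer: -282589242/4887515 ≈ -57.819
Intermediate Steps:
13321/33707 - 8441/Y(125) = 13321/33707 - 8441/(20 + 125) = 13321*(1/33707) - 8441/145 = 13321/33707 - 8441*1/145 = 13321/33707 - 8441/145 = -282589242/4887515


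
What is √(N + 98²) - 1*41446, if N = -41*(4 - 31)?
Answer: -41446 + √10711 ≈ -41343.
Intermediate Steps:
N = 1107 (N = -41*(-27) = 1107)
√(N + 98²) - 1*41446 = √(1107 + 98²) - 1*41446 = √(1107 + 9604) - 41446 = √10711 - 41446 = -41446 + √10711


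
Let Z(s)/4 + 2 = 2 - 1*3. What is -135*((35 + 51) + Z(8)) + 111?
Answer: -9879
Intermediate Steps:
Z(s) = -12 (Z(s) = -8 + 4*(2 - 1*3) = -8 + 4*(2 - 3) = -8 + 4*(-1) = -8 - 4 = -12)
-135*((35 + 51) + Z(8)) + 111 = -135*((35 + 51) - 12) + 111 = -135*(86 - 12) + 111 = -135*74 + 111 = -9990 + 111 = -9879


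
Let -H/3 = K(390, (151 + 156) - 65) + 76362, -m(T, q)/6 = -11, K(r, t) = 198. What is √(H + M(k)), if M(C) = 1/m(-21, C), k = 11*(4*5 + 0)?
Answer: I*√1000486014/66 ≈ 479.25*I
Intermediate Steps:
m(T, q) = 66 (m(T, q) = -6*(-11) = 66)
k = 220 (k = 11*(20 + 0) = 11*20 = 220)
M(C) = 1/66
H = -229680 (H = -3*(198 + 76362) = -3*76560 = -229680)
√(H + M(k)) = √(-229680 + 1/66) = √(-15158879/66) = I*√1000486014/66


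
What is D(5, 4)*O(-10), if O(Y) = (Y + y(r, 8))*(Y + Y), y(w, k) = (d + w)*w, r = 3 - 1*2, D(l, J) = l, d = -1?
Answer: 1000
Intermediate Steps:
r = 1 (r = 3 - 2 = 1)
y(w, k) = w*(-1 + w) (y(w, k) = (-1 + w)*w = w*(-1 + w))
O(Y) = 2*Y² (O(Y) = (Y + 1*(-1 + 1))*(Y + Y) = (Y + 1*0)*(2*Y) = (Y + 0)*(2*Y) = Y*(2*Y) = 2*Y²)
D(5, 4)*O(-10) = 5*(2*(-10)²) = 5*(2*100) = 5*200 = 1000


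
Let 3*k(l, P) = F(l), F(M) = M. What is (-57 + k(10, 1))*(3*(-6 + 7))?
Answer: -161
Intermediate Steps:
k(l, P) = l/3
(-57 + k(10, 1))*(3*(-6 + 7)) = (-57 + (⅓)*10)*(3*(-6 + 7)) = (-57 + 10/3)*(3*1) = -161/3*3 = -161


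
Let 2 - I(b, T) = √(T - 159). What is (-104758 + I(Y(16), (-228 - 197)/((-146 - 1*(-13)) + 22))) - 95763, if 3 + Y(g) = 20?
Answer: -200519 - 2*I*√477966/111 ≈ -2.0052e+5 - 12.457*I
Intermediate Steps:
Y(g) = 17 (Y(g) = -3 + 20 = 17)
I(b, T) = 2 - √(-159 + T) (I(b, T) = 2 - √(T - 159) = 2 - √(-159 + T))
(-104758 + I(Y(16), (-228 - 197)/((-146 - 1*(-13)) + 22))) - 95763 = (-104758 + (2 - √(-159 + (-228 - 197)/((-146 - 1*(-13)) + 22)))) - 95763 = (-104758 + (2 - √(-159 - 425/((-146 + 13) + 22)))) - 95763 = (-104758 + (2 - √(-159 - 425/(-133 + 22)))) - 95763 = (-104758 + (2 - √(-159 - 425/(-111)))) - 95763 = (-104758 + (2 - √(-159 - 425*(-1/111)))) - 95763 = (-104758 + (2 - √(-159 + 425/111))) - 95763 = (-104758 + (2 - √(-17224/111))) - 95763 = (-104758 + (2 - 2*I*√477966/111)) - 95763 = (-104756 - 2*I*√477966/111) - 95763 = -200519 - 2*I*√477966/111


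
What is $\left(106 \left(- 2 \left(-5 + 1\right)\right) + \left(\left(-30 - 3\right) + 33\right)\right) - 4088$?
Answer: $-3240$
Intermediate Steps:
$\left(106 \left(- 2 \left(-5 + 1\right)\right) + \left(\left(-30 - 3\right) + 33\right)\right) - 4088 = \left(106 \left(\left(-2\right) \left(-4\right)\right) + \left(-33 + 33\right)\right) - 4088 = \left(106 \cdot 8 + 0\right) - 4088 = \left(848 + 0\right) - 4088 = 848 - 4088 = -3240$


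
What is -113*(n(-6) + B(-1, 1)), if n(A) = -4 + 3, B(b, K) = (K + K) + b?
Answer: 0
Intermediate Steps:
B(b, K) = b + 2*K (B(b, K) = 2*K + b = b + 2*K)
n(A) = -1
-113*(n(-6) + B(-1, 1)) = -113*(-1 + (-1 + 2*1)) = -113*(-1 + (-1 + 2)) = -113*(-1 + 1) = -113*0 = 0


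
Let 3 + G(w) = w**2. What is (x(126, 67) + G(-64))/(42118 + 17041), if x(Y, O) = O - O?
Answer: 4093/59159 ≈ 0.069186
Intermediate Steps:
x(Y, O) = 0
G(w) = -3 + w**2
(x(126, 67) + G(-64))/(42118 + 17041) = (0 + (-3 + (-64)**2))/(42118 + 17041) = (0 + (-3 + 4096))/59159 = (0 + 4093)*(1/59159) = 4093*(1/59159) = 4093/59159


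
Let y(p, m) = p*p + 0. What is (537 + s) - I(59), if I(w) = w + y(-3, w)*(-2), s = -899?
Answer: -403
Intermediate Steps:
y(p, m) = p² (y(p, m) = p² + 0 = p²)
I(w) = -18 + w (I(w) = w + (-3)²*(-2) = w + 9*(-2) = w - 18 = -18 + w)
(537 + s) - I(59) = (537 - 899) - (-18 + 59) = -362 - 1*41 = -362 - 41 = -403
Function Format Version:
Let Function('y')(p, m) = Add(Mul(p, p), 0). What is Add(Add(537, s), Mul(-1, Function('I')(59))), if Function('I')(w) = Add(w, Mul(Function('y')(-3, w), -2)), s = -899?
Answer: -403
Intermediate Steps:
Function('y')(p, m) = Pow(p, 2) (Function('y')(p, m) = Add(Pow(p, 2), 0) = Pow(p, 2))
Function('I')(w) = Add(-18, w) (Function('I')(w) = Add(w, Mul(Pow(-3, 2), -2)) = Add(w, Mul(9, -2)) = Add(w, -18) = Add(-18, w))
Add(Add(537, s), Mul(-1, Function('I')(59))) = Add(Add(537, -899), Mul(-1, Add(-18, 59))) = Add(-362, Mul(-1, 41)) = Add(-362, -41) = -403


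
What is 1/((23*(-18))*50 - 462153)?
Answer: -1/482853 ≈ -2.0710e-6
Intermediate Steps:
1/((23*(-18))*50 - 462153) = 1/(-414*50 - 462153) = 1/(-20700 - 462153) = 1/(-482853) = -1/482853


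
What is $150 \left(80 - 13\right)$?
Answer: $10050$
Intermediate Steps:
$150 \left(80 - 13\right) = 150 \cdot 67 = 10050$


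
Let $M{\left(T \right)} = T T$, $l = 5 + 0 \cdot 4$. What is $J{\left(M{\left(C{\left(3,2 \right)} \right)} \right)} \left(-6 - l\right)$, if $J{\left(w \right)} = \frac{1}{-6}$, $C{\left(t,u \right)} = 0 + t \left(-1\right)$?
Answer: $\frac{11}{6} \approx 1.8333$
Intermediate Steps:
$l = 5$ ($l = 5 + 0 = 5$)
$C{\left(t,u \right)} = - t$ ($C{\left(t,u \right)} = 0 - t = - t$)
$M{\left(T \right)} = T^{2}$
$J{\left(w \right)} = - \frac{1}{6}$
$J{\left(M{\left(C{\left(3,2 \right)} \right)} \right)} \left(-6 - l\right) = - \frac{-6 - 5}{6} = \left(- \frac{1}{6}\right) \left(-11\right) = \frac{11}{6}$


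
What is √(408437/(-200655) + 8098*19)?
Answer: √14047110883715/9555 ≈ 392.25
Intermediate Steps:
√(408437/(-200655) + 8098*19) = √(408437*(-1/200655) + 153862) = √(-408437/200655 + 153862) = √(30872771173/200655) = √14047110883715/9555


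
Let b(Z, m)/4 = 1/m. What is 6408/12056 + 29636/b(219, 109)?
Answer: 1217025368/1507 ≈ 8.0758e+5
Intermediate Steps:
b(Z, m) = 4/m
6408/12056 + 29636/b(219, 109) = 6408/12056 + 29636/((4/109)) = 6408*(1/12056) + 29636/((4*(1/109))) = 801/1507 + 29636/(4/109) = 801/1507 + 29636*(109/4) = 801/1507 + 807581 = 1217025368/1507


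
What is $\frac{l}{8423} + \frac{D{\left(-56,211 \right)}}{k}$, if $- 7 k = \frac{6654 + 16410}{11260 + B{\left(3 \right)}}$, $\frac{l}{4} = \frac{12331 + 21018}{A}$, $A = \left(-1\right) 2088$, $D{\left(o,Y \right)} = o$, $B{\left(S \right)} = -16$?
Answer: $\frac{807450167123}{4225330566} \approx 191.1$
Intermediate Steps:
$A = -2088$
$l = - \frac{33349}{522}$ ($l = 4 \frac{12331 + 21018}{-2088} = 4 \cdot 33349 \left(- \frac{1}{2088}\right) = 4 \left(- \frac{33349}{2088}\right) = - \frac{33349}{522} \approx -63.887$)
$k = - \frac{1922}{6559}$ ($k = - \frac{\left(6654 + 16410\right) \frac{1}{11260 - 16}}{7} = - \frac{23064 \cdot \frac{1}{11244}}{7} = \left(- \frac{1}{7}\right) \frac{1922}{937} = - \frac{1922}{6559} \approx -0.29303$)
$\frac{l}{8423} + \frac{D{\left(-56,211 \right)}}{k} = - \frac{33349}{522 \cdot 8423} - \frac{56}{- \frac{1922}{6559}} = \left(- \frac{33349}{522}\right) \frac{1}{8423} - - \frac{183652}{961} = - \frac{33349}{4396806} + \frac{183652}{961} = \frac{807450167123}{4225330566}$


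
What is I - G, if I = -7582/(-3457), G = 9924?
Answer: -34299686/3457 ≈ -9921.8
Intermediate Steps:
I = 7582/3457 (I = -7582*(-1/3457) = 7582/3457 ≈ 2.1932)
I - G = 7582/3457 - 1*9924 = 7582/3457 - 9924 = -34299686/3457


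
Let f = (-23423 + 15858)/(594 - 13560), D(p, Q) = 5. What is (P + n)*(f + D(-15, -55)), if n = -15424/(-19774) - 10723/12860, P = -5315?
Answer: -3261598374359533/109905711208 ≈ -29676.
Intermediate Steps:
f = 7565/12966 (f = -7565/(-12966) = -7565*(-1/12966) = 7565/12966 ≈ 0.58345)
n = -6841981/127146820 (n = -15424*(-1/19774) - 10723*1/12860 = 7712/9887 - 10723/12860 = -6841981/127146820 ≈ -0.053812)
(P + n)*(f + D(-15, -55)) = (-5315 - 6841981/127146820)*(7565/12966 + 5) = -675792190281/127146820*72395/12966 = -3261598374359533/109905711208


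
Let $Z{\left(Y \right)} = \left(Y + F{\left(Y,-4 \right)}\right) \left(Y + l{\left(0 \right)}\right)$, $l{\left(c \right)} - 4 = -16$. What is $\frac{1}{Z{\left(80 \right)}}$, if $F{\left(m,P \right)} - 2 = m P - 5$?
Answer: $- \frac{1}{16524} \approx -6.0518 \cdot 10^{-5}$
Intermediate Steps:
$F{\left(m,P \right)} = -3 + P m$ ($F{\left(m,P \right)} = 2 + \left(m P - 5\right) = 2 + \left(P m - 5\right) = 2 + \left(-5 + P m\right) = -3 + P m$)
$l{\left(c \right)} = -12$ ($l{\left(c \right)} = 4 - 16 = -12$)
$Z{\left(Y \right)} = \left(-12 + Y\right) \left(-3 - 3 Y\right)$ ($Z{\left(Y \right)} = \left(Y - \left(3 + 4 Y\right)\right) \left(Y - 12\right) = \left(-3 - 3 Y\right) \left(-12 + Y\right) = \left(-12 + Y\right) \left(-3 - 3 Y\right)$)
$\frac{1}{Z{\left(80 \right)}} = \frac{1}{36 - 3 \cdot 80^{2} + 33 \cdot 80} = \frac{1}{36 - 19200 + 2640} = \frac{1}{-16524} = - \frac{1}{16524}$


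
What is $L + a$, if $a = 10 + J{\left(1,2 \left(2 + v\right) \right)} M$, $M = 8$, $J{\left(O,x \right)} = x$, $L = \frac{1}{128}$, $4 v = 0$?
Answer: $\frac{5377}{128} \approx 42.008$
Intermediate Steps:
$v = 0$ ($v = \frac{1}{4} \cdot 0 = 0$)
$L = \frac{1}{128} \approx 0.0078125$
$a = 42$ ($a = 10 + 2 \left(2 + 0\right) 8 = 10 + 2 \cdot 2 \cdot 8 = 10 + 4 \cdot 8 = 10 + 32 = 42$)
$L + a = \frac{1}{128} + 42 = \frac{5377}{128}$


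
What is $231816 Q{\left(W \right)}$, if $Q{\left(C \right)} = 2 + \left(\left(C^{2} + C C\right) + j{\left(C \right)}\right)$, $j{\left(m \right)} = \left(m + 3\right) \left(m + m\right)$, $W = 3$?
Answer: $12981696$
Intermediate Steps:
$j{\left(m \right)} = 2 m \left(3 + m\right)$ ($j{\left(m \right)} = \left(3 + m\right) 2 m = 2 m \left(3 + m\right)$)
$Q{\left(C \right)} = 2 + 2 C^{2} + 2 C \left(3 + C\right)$ ($Q{\left(C \right)} = 2 + \left(\left(C^{2} + C C\right) + 2 C \left(3 + C\right)\right) = 2 + \left(\left(C^{2} + C^{2}\right) + 2 C \left(3 + C\right)\right) = 2 + \left(2 C^{2} + 2 C \left(3 + C\right)\right) = 2 + 2 C^{2} + 2 C \left(3 + C\right)$)
$231816 Q{\left(W \right)} = 231816 \left(2 + 4 \cdot 3^{2} + 6 \cdot 3\right) = 231816 \left(2 + 4 \cdot 9 + 18\right) = 231816 \left(2 + 36 + 18\right) = 231816 \cdot 56 = 12981696$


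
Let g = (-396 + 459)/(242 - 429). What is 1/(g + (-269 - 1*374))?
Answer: -187/120304 ≈ -0.0015544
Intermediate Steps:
g = -63/187 (g = 63/(-187) = 63*(-1/187) = -63/187 ≈ -0.33690)
1/(g + (-269 - 1*374)) = 1/(-63/187 + (-269 - 1*374)) = 1/(-63/187 + (-269 - 374)) = 1/(-63/187 - 643) = 1/(-120304/187) = -187/120304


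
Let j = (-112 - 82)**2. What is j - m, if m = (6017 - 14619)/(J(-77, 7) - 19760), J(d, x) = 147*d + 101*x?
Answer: 571535995/15186 ≈ 37636.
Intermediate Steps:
J(d, x) = 101*x + 147*d
j = 37636 (j = (-194)**2 = 37636)
m = 4301/15186 (m = (6017 - 14619)/((101*7 + 147*(-77)) - 19760) = -8602/((707 - 11319) - 19760) = -8602/(-10612 - 19760) = -8602/(-30372) = -8602*(-1/30372) = 4301/15186 ≈ 0.28322)
j - m = 37636 - 1*4301/15186 = 37636 - 4301/15186 = 571535995/15186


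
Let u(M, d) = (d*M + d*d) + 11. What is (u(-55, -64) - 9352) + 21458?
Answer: 19733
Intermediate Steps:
u(M, d) = 11 + d² + M*d (u(M, d) = (M*d + d²) + 11 = (d² + M*d) + 11 = 11 + d² + M*d)
(u(-55, -64) - 9352) + 21458 = ((11 + (-64)² - 55*(-64)) - 9352) + 21458 = ((11 + 4096 + 3520) - 9352) + 21458 = (7627 - 9352) + 21458 = -1725 + 21458 = 19733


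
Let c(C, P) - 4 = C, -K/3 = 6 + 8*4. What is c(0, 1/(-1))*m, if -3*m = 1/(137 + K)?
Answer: -4/69 ≈ -0.057971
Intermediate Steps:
K = -114 (K = -3*(6 + 8*4) = -3*(6 + 32) = -3*38 = -114)
c(C, P) = 4 + C
m = -1/69 (m = -1/(3*(137 - 114)) = -⅓/23 = -⅓*1/23 = -1/69 ≈ -0.014493)
c(0, 1/(-1))*m = (4 + 0)*(-1/69) = 4*(-1/69) = -4/69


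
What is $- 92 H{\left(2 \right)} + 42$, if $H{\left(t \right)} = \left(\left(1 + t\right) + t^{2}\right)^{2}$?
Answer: $-4466$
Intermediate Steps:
$H{\left(t \right)} = \left(1 + t + t^{2}\right)^{2}$
$- 92 H{\left(2 \right)} + 42 = - 92 \left(1 + 2 + 2^{2}\right)^{2} + 42 = - 92 \left(1 + 2 + 4\right)^{2} + 42 = - 92 \cdot 7^{2} + 42 = \left(-92\right) 49 + 42 = -4508 + 42 = -4466$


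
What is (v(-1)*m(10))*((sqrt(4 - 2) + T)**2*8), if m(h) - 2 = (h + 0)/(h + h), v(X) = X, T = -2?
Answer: -120 + 80*sqrt(2) ≈ -6.8629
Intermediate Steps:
m(h) = 5/2 (m(h) = 2 + (h + 0)/(h + h) = 2 + h/((2*h)) = 2 + h*(1/(2*h)) = 2 + 1/2 = 5/2)
(v(-1)*m(10))*((sqrt(4 - 2) + T)**2*8) = (-1*5/2)*((sqrt(4 - 2) - 2)**2*8) = -5*(sqrt(2) - 2)**2*8/2 = -5*(-2 + sqrt(2))**2*8/2 = -20*(-2 + sqrt(2))**2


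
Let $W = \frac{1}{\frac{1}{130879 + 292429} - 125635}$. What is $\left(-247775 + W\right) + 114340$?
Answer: $- \frac{7096380278182173}{53182300579} \approx -1.3344 \cdot 10^{5}$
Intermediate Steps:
$W = - \frac{423308}{53182300579}$ ($W = \frac{1}{\frac{1}{423308} - 125635} = \frac{1}{- \frac{53182300579}{423308}} = - \frac{423308}{53182300579} \approx -7.9596 \cdot 10^{-6}$)
$\left(-247775 + W\right) + 114340 = \left(-247775 - \frac{423308}{53182300579}\right) + 114340 = - \frac{13177244526385033}{53182300579} + 114340 = - \frac{7096380278182173}{53182300579}$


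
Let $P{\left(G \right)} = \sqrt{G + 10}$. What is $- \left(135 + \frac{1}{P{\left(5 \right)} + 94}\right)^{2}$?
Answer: $- \frac{1418311883056}{77810041} + \frac{2381858 \sqrt{15}}{77810041} \approx -18228.0$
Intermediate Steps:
$P{\left(G \right)} = \sqrt{10 + G}$
$- \left(135 + \frac{1}{P{\left(5 \right)} + 94}\right)^{2} = - \left(135 + \frac{1}{\sqrt{10 + 5} + 94}\right)^{2} = - \left(135 + \frac{1}{\sqrt{15} + 94}\right)^{2} = - \left(135 + \frac{1}{94 + \sqrt{15}}\right)^{2}$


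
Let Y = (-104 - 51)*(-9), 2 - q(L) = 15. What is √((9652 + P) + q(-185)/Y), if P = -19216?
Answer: I*√2067977915/465 ≈ 97.796*I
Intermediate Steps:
q(L) = -13 (q(L) = 2 - 1*15 = 2 - 15 = -13)
Y = 1395 (Y = -155*(-9) = 1395)
√((9652 + P) + q(-185)/Y) = √((9652 - 19216) - 13/1395) = √(-9564 - 13*1/1395) = √(-9564 - 13/1395) = √(-13341793/1395) = I*√2067977915/465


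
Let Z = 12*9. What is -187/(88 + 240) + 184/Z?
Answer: 10039/8856 ≈ 1.1336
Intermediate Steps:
Z = 108
-187/(88 + 240) + 184/Z = -187/(88 + 240) + 184/108 = -187/328 + 184*(1/108) = -187*1/328 + 46/27 = -187/328 + 46/27 = 10039/8856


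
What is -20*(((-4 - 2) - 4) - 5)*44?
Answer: 13200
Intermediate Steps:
-20*(((-4 - 2) - 4) - 5)*44 = -20*((-6 - 4) - 5)*44 = -20*(-10 - 5)*44 = -20*(-15)*44 = 300*44 = 13200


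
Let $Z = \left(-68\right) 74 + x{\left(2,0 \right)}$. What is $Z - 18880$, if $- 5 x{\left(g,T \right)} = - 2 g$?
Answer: $- \frac{119556}{5} \approx -23911.0$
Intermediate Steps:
$x{\left(g,T \right)} = \frac{2 g}{5}$ ($x{\left(g,T \right)} = - \frac{\left(-2\right) g}{5} = \frac{2 g}{5}$)
$Z = - \frac{25156}{5}$ ($Z = \left(-68\right) 74 + \frac{2}{5} \cdot 2 = -5032 + \frac{4}{5} = - \frac{25156}{5} \approx -5031.2$)
$Z - 18880 = - \frac{25156}{5} - 18880 = - \frac{119556}{5}$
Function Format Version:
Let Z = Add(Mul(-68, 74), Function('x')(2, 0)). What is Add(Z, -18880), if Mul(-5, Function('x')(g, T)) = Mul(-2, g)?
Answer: Rational(-119556, 5) ≈ -23911.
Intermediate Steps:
Function('x')(g, T) = Mul(Rational(2, 5), g) (Function('x')(g, T) = Mul(Rational(-1, 5), Mul(-2, g)) = Mul(Rational(2, 5), g))
Z = Rational(-25156, 5) (Z = Add(Mul(-68, 74), Mul(Rational(2, 5), 2)) = Add(-5032, Rational(4, 5)) = Rational(-25156, 5) ≈ -5031.2)
Add(Z, -18880) = Add(Rational(-25156, 5), -18880) = Rational(-119556, 5)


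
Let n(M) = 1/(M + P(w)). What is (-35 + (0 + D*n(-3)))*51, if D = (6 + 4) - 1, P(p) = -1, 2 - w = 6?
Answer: -7599/4 ≈ -1899.8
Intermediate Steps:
w = -4 (w = 2 - 1*6 = 2 - 6 = -4)
n(M) = 1/(-1 + M) (n(M) = 1/(M - 1) = 1/(-1 + M))
D = 9 (D = 10 - 1 = 9)
(-35 + (0 + D*n(-3)))*51 = (-35 + (0 + 9/(-1 - 3)))*51 = (-35 + (0 + 9/(-4)))*51 = (-35 + (0 + 9*(-1/4)))*51 = (-35 + (0 - 9/4))*51 = (-35 - 9/4)*51 = -149/4*51 = -7599/4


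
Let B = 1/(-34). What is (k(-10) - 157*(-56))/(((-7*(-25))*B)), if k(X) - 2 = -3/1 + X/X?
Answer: -42704/25 ≈ -1708.2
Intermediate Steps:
k(X) = 0 (k(X) = 2 + (-3/1 + X/X) = 2 + (-3*1 + 1) = 2 + (-3 + 1) = 2 - 2 = 0)
B = -1/34 ≈ -0.029412
(k(-10) - 157*(-56))/(((-7*(-25))*B)) = (0 - 157*(-56))/((-7*(-25)*(-1/34))) = (0 + 8792)/((175*(-1/34))) = 8792/(-175/34) = 8792*(-34/175) = -42704/25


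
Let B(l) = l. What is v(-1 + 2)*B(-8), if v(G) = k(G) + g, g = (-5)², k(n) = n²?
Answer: -208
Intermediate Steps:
g = 25
v(G) = 25 + G² (v(G) = G² + 25 = 25 + G²)
v(-1 + 2)*B(-8) = (25 + (-1 + 2)²)*(-8) = (25 + 1²)*(-8) = (25 + 1)*(-8) = 26*(-8) = -208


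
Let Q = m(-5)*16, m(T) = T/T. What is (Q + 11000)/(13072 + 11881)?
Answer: 11016/24953 ≈ 0.44147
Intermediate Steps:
m(T) = 1
Q = 16 (Q = 1*16 = 16)
(Q + 11000)/(13072 + 11881) = (16 + 11000)/(13072 + 11881) = 11016/24953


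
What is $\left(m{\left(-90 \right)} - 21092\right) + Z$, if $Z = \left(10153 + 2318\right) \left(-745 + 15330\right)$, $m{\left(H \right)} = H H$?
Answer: $181876543$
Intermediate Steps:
$m{\left(H \right)} = H^{2}$
$Z = 181889535$ ($Z = 12471 \cdot 14585 = 181889535$)
$\left(m{\left(-90 \right)} - 21092\right) + Z = \left(\left(-90\right)^{2} - 21092\right) + 181889535 = \left(8100 - 21092\right) + 181889535 = -12992 + 181889535 = 181876543$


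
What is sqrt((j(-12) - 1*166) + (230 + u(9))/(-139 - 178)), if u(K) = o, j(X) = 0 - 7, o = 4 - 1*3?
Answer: 4*I*sqrt(1091114)/317 ≈ 13.181*I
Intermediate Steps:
o = 1 (o = 4 - 3 = 1)
j(X) = -7
u(K) = 1
sqrt((j(-12) - 1*166) + (230 + u(9))/(-139 - 178)) = sqrt((-7 - 1*166) + (230 + 1)/(-139 - 178)) = sqrt((-7 - 166) + 231/(-317)) = sqrt(-173 + 231*(-1/317)) = sqrt(-173 - 231/317) = sqrt(-55072/317) = 4*I*sqrt(1091114)/317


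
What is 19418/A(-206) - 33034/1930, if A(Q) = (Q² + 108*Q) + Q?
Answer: -155652162/9641315 ≈ -16.144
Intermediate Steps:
A(Q) = Q² + 109*Q
19418/A(-206) - 33034/1930 = 19418/((-206*(109 - 206))) - 33034/1930 = 19418/((-206*(-97))) - 33034*1/1930 = 19418/19982 - 16517/965 = 19418*(1/19982) - 16517/965 = 9709/9991 - 16517/965 = -155652162/9641315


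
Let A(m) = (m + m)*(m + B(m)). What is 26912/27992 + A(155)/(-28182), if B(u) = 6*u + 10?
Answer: -182155217/16434803 ≈ -11.084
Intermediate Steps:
B(u) = 10 + 6*u
A(m) = 2*m*(10 + 7*m) (A(m) = (m + m)*(m + (10 + 6*m)) = (2*m)*(10 + 7*m) = 2*m*(10 + 7*m))
26912/27992 + A(155)/(-28182) = 26912/27992 + (2*155*(10 + 7*155))/(-28182) = 26912*(1/27992) + (2*155*(10 + 1085))*(-1/28182) = 3364/3499 + (2*155*1095)*(-1/28182) = 3364/3499 + 339450*(-1/28182) = 3364/3499 - 56575/4697 = -182155217/16434803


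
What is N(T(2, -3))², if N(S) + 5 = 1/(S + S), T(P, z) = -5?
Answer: 2601/100 ≈ 26.010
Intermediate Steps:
N(S) = -5 + 1/(2*S) (N(S) = -5 + 1/(S + S) = -5 + 1/(2*S))
N(T(2, -3))² = (-5 + (½)/(-5))² = (-5 + (½)*(-⅕))² = (-5 - ⅒)² = (-51/10)² = 2601/100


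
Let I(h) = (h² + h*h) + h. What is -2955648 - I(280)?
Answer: -3112728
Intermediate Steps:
I(h) = h + 2*h² (I(h) = (h² + h²) + h = 2*h² + h = h + 2*h²)
-2955648 - I(280) = -2955648 - 280*(1 + 2*280) = -2955648 - 280*(1 + 560) = -2955648 - 280*561 = -2955648 - 1*157080 = -2955648 - 157080 = -3112728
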